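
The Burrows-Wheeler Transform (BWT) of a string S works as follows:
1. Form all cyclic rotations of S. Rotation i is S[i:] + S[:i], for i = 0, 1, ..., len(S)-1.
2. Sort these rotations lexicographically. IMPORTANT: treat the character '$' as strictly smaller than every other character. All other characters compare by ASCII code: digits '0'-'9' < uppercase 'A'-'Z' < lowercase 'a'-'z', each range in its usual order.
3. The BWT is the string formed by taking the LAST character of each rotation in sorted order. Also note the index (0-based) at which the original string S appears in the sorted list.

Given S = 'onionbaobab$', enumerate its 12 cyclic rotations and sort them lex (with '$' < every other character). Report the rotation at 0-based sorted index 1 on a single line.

All 12 rotations (rotation i = S[i:]+S[:i]):
  rot[0] = onionbaobab$
  rot[1] = nionbaobab$o
  rot[2] = ionbaobab$on
  rot[3] = onbaobab$oni
  rot[4] = nbaobab$onio
  rot[5] = baobab$onion
  rot[6] = aobab$onionb
  rot[7] = obab$onionba
  rot[8] = bab$onionbao
  rot[9] = ab$onionbaob
  rot[10] = b$onionbaoba
  rot[11] = $onionbaobab
Sorted (with $ < everything):
  sorted[0] = $onionbaobab
  sorted[1] = ab$onionbaob
  sorted[2] = aobab$onionb
  sorted[3] = b$onionbaoba
  sorted[4] = bab$onionbao
  sorted[5] = baobab$onion
  sorted[6] = ionbaobab$on
  sorted[7] = nbaobab$onio
  sorted[8] = nionbaobab$o
  sorted[9] = obab$onionba
  sorted[10] = onbaobab$oni
  sorted[11] = onionbaobab$
sorted[1] = ab$onionbaob

Answer: ab$onionbaob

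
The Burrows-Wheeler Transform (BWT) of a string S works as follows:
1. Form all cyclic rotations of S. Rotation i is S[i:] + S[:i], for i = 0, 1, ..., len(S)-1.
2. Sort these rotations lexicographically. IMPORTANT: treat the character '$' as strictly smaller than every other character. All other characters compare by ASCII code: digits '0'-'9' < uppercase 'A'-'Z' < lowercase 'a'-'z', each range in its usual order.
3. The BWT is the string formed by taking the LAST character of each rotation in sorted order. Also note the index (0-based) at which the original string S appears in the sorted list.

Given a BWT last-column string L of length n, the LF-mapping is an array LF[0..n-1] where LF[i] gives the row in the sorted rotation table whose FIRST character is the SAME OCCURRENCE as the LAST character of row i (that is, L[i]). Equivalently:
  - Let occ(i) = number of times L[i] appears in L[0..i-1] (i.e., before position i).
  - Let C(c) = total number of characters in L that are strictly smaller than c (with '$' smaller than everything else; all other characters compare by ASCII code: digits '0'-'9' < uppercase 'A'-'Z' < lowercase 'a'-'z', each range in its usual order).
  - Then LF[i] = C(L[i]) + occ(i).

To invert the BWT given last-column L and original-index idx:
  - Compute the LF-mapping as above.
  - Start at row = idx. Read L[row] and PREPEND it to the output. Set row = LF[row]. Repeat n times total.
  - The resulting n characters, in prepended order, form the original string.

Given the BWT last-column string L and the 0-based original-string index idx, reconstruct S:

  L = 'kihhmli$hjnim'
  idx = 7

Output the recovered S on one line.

LF mapping: 8 4 1 2 10 9 5 0 3 7 12 6 11
Walk LF starting at row 7, prepending L[row]:
  step 1: row=7, L[7]='$', prepend. Next row=LF[7]=0
  step 2: row=0, L[0]='k', prepend. Next row=LF[0]=8
  step 3: row=8, L[8]='h', prepend. Next row=LF[8]=3
  step 4: row=3, L[3]='h', prepend. Next row=LF[3]=2
  step 5: row=2, L[2]='h', prepend. Next row=LF[2]=1
  step 6: row=1, L[1]='i', prepend. Next row=LF[1]=4
  step 7: row=4, L[4]='m', prepend. Next row=LF[4]=10
  step 8: row=10, L[10]='n', prepend. Next row=LF[10]=12
  step 9: row=12, L[12]='m', prepend. Next row=LF[12]=11
  step 10: row=11, L[11]='i', prepend. Next row=LF[11]=6
  step 11: row=6, L[6]='i', prepend. Next row=LF[6]=5
  step 12: row=5, L[5]='l', prepend. Next row=LF[5]=9
  step 13: row=9, L[9]='j', prepend. Next row=LF[9]=7
Reversed output: jliimnmihhhk$

Answer: jliimnmihhhk$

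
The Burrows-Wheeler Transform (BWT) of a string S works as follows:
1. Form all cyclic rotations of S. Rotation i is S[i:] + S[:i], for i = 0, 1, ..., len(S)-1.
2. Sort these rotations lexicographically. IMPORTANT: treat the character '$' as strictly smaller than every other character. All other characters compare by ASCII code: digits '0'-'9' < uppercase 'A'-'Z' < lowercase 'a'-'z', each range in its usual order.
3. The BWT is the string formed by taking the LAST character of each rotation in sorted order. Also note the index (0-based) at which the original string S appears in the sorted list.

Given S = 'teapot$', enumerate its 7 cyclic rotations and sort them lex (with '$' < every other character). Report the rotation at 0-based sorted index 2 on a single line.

All 7 rotations (rotation i = S[i:]+S[:i]):
  rot[0] = teapot$
  rot[1] = eapot$t
  rot[2] = apot$te
  rot[3] = pot$tea
  rot[4] = ot$teap
  rot[5] = t$teapo
  rot[6] = $teapot
Sorted (with $ < everything):
  sorted[0] = $teapot
  sorted[1] = apot$te
  sorted[2] = eapot$t
  sorted[3] = ot$teap
  sorted[4] = pot$tea
  sorted[5] = t$teapo
  sorted[6] = teapot$
sorted[2] = eapot$t

Answer: eapot$t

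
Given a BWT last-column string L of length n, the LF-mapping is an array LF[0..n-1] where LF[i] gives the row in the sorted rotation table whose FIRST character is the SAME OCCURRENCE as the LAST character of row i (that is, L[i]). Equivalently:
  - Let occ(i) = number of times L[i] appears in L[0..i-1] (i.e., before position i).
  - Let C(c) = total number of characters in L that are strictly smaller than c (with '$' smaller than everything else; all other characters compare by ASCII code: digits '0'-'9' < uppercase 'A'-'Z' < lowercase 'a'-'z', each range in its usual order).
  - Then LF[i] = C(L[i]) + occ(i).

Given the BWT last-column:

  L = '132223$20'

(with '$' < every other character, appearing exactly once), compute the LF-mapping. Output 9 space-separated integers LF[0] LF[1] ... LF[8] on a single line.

Char counts: '$':1, '0':1, '1':1, '2':4, '3':2
C (first-col start): C('$')=0, C('0')=1, C('1')=2, C('2')=3, C('3')=7
L[0]='1': occ=0, LF[0]=C('1')+0=2+0=2
L[1]='3': occ=0, LF[1]=C('3')+0=7+0=7
L[2]='2': occ=0, LF[2]=C('2')+0=3+0=3
L[3]='2': occ=1, LF[3]=C('2')+1=3+1=4
L[4]='2': occ=2, LF[4]=C('2')+2=3+2=5
L[5]='3': occ=1, LF[5]=C('3')+1=7+1=8
L[6]='$': occ=0, LF[6]=C('$')+0=0+0=0
L[7]='2': occ=3, LF[7]=C('2')+3=3+3=6
L[8]='0': occ=0, LF[8]=C('0')+0=1+0=1

Answer: 2 7 3 4 5 8 0 6 1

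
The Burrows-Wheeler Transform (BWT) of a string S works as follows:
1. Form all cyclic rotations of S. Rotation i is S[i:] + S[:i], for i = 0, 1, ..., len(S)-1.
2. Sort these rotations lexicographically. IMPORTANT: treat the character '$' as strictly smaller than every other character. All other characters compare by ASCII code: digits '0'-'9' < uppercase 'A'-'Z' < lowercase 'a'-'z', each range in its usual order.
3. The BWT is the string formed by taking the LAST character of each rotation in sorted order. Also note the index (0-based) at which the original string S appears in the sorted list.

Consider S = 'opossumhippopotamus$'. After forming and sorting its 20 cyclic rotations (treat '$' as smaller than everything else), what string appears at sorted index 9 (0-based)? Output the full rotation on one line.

Answer: otamus$opossumhippop

Derivation:
All 20 rotations (rotation i = S[i:]+S[:i]):
  rot[0] = opossumhippopotamus$
  rot[1] = possumhippopotamus$o
  rot[2] = ossumhippopotamus$op
  rot[3] = ssumhippopotamus$opo
  rot[4] = sumhippopotamus$opos
  rot[5] = umhippopotamus$oposs
  rot[6] = mhippopotamus$opossu
  rot[7] = hippopotamus$opossum
  rot[8] = ippopotamus$opossumh
  rot[9] = ppopotamus$opossumhi
  rot[10] = popotamus$opossumhip
  rot[11] = opotamus$opossumhipp
  rot[12] = potamus$opossumhippo
  rot[13] = otamus$opossumhippop
  rot[14] = tamus$opossumhippopo
  rot[15] = amus$opossumhippopot
  rot[16] = mus$opossumhippopota
  rot[17] = us$opossumhippopotam
  rot[18] = s$opossumhippopotamu
  rot[19] = $opossumhippopotamus
Sorted (with $ < everything):
  sorted[0] = $opossumhippopotamus
  sorted[1] = amus$opossumhippopot
  sorted[2] = hippopotamus$opossum
  sorted[3] = ippopotamus$opossumh
  sorted[4] = mhippopotamus$opossu
  sorted[5] = mus$opossumhippopota
  sorted[6] = opossumhippopotamus$
  sorted[7] = opotamus$opossumhipp
  sorted[8] = ossumhippopotamus$op
  sorted[9] = otamus$opossumhippop
  sorted[10] = popotamus$opossumhip
  sorted[11] = possumhippopotamus$o
  sorted[12] = potamus$opossumhippo
  sorted[13] = ppopotamus$opossumhi
  sorted[14] = s$opossumhippopotamu
  sorted[15] = ssumhippopotamus$opo
  sorted[16] = sumhippopotamus$opos
  sorted[17] = tamus$opossumhippopo
  sorted[18] = umhippopotamus$oposs
  sorted[19] = us$opossumhippopotam
sorted[9] = otamus$opossumhippop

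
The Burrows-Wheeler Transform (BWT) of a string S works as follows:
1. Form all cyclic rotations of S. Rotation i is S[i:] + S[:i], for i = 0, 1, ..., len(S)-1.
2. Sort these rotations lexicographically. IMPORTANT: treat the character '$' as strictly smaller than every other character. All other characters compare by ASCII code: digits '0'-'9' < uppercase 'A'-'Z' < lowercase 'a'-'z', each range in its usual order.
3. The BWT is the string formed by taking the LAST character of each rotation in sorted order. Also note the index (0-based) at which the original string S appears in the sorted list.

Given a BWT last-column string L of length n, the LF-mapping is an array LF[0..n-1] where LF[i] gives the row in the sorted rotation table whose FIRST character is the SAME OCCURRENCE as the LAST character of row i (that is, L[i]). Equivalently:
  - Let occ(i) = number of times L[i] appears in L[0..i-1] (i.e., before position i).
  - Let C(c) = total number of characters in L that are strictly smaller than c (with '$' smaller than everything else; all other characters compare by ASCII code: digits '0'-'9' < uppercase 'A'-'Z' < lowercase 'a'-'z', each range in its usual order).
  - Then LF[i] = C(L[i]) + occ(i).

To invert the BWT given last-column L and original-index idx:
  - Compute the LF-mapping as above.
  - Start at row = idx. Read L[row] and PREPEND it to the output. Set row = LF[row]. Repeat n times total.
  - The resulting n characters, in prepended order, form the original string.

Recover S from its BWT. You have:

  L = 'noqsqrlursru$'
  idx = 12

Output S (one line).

Answer: uurrssolrqqn$

Derivation:
LF mapping: 2 3 4 9 5 6 1 11 7 10 8 12 0
Walk LF starting at row 12, prepending L[row]:
  step 1: row=12, L[12]='$', prepend. Next row=LF[12]=0
  step 2: row=0, L[0]='n', prepend. Next row=LF[0]=2
  step 3: row=2, L[2]='q', prepend. Next row=LF[2]=4
  step 4: row=4, L[4]='q', prepend. Next row=LF[4]=5
  step 5: row=5, L[5]='r', prepend. Next row=LF[5]=6
  step 6: row=6, L[6]='l', prepend. Next row=LF[6]=1
  step 7: row=1, L[1]='o', prepend. Next row=LF[1]=3
  step 8: row=3, L[3]='s', prepend. Next row=LF[3]=9
  step 9: row=9, L[9]='s', prepend. Next row=LF[9]=10
  step 10: row=10, L[10]='r', prepend. Next row=LF[10]=8
  step 11: row=8, L[8]='r', prepend. Next row=LF[8]=7
  step 12: row=7, L[7]='u', prepend. Next row=LF[7]=11
  step 13: row=11, L[11]='u', prepend. Next row=LF[11]=12
Reversed output: uurrssolrqqn$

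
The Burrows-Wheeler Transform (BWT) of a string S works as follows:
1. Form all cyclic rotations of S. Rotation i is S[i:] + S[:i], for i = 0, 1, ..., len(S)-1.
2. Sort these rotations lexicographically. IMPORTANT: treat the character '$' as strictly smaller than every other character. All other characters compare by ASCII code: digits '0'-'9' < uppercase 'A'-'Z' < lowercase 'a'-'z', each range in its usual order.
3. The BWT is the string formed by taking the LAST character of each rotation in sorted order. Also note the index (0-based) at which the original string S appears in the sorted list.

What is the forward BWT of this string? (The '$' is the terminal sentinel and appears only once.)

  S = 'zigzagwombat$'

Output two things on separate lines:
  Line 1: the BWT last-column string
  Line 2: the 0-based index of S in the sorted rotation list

Answer: tzbmaizowagg$
12

Derivation:
All 13 rotations (rotation i = S[i:]+S[:i]):
  rot[0] = zigzagwombat$
  rot[1] = igzagwombat$z
  rot[2] = gzagwombat$zi
  rot[3] = zagwombat$zig
  rot[4] = agwombat$zigz
  rot[5] = gwombat$zigza
  rot[6] = wombat$zigzag
  rot[7] = ombat$zigzagw
  rot[8] = mbat$zigzagwo
  rot[9] = bat$zigzagwom
  rot[10] = at$zigzagwomb
  rot[11] = t$zigzagwomba
  rot[12] = $zigzagwombat
Sorted (with $ < everything):
  sorted[0] = $zigzagwombat  (last char: 't')
  sorted[1] = agwombat$zigz  (last char: 'z')
  sorted[2] = at$zigzagwomb  (last char: 'b')
  sorted[3] = bat$zigzagwom  (last char: 'm')
  sorted[4] = gwombat$zigza  (last char: 'a')
  sorted[5] = gzagwombat$zi  (last char: 'i')
  sorted[6] = igzagwombat$z  (last char: 'z')
  sorted[7] = mbat$zigzagwo  (last char: 'o')
  sorted[8] = ombat$zigzagw  (last char: 'w')
  sorted[9] = t$zigzagwomba  (last char: 'a')
  sorted[10] = wombat$zigzag  (last char: 'g')
  sorted[11] = zagwombat$zig  (last char: 'g')
  sorted[12] = zigzagwombat$  (last char: '$')
Last column: tzbmaizowagg$
Original string S is at sorted index 12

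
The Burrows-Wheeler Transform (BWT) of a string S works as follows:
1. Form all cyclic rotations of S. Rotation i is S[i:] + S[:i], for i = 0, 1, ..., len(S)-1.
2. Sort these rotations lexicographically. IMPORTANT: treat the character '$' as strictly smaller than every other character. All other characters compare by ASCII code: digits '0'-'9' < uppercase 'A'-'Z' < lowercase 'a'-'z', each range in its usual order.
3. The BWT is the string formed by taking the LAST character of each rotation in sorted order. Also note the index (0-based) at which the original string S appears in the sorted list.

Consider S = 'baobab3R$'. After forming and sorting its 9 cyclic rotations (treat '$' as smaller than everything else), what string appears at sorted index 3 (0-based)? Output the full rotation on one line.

Answer: ab3R$baob

Derivation:
All 9 rotations (rotation i = S[i:]+S[:i]):
  rot[0] = baobab3R$
  rot[1] = aobab3R$b
  rot[2] = obab3R$ba
  rot[3] = bab3R$bao
  rot[4] = ab3R$baob
  rot[5] = b3R$baoba
  rot[6] = 3R$baobab
  rot[7] = R$baobab3
  rot[8] = $baobab3R
Sorted (with $ < everything):
  sorted[0] = $baobab3R
  sorted[1] = 3R$baobab
  sorted[2] = R$baobab3
  sorted[3] = ab3R$baob
  sorted[4] = aobab3R$b
  sorted[5] = b3R$baoba
  sorted[6] = bab3R$bao
  sorted[7] = baobab3R$
  sorted[8] = obab3R$ba
sorted[3] = ab3R$baob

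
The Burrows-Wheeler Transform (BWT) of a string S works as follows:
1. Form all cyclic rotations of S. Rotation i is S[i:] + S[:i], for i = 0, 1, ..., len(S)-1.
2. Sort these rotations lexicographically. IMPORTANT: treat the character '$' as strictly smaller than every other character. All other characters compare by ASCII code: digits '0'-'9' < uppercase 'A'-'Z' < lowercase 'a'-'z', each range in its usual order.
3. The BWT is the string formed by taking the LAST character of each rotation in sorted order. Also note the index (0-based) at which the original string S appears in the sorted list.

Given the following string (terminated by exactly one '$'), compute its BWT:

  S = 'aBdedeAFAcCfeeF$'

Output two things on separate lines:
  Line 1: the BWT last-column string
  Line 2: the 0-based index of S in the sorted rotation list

Answer: FeFaceA$AeBdedfC
7

Derivation:
All 16 rotations (rotation i = S[i:]+S[:i]):
  rot[0] = aBdedeAFAcCfeeF$
  rot[1] = BdedeAFAcCfeeF$a
  rot[2] = dedeAFAcCfeeF$aB
  rot[3] = edeAFAcCfeeF$aBd
  rot[4] = deAFAcCfeeF$aBde
  rot[5] = eAFAcCfeeF$aBded
  rot[6] = AFAcCfeeF$aBdede
  rot[7] = FAcCfeeF$aBdedeA
  rot[8] = AcCfeeF$aBdedeAF
  rot[9] = cCfeeF$aBdedeAFA
  rot[10] = CfeeF$aBdedeAFAc
  rot[11] = feeF$aBdedeAFAcC
  rot[12] = eeF$aBdedeAFAcCf
  rot[13] = eF$aBdedeAFAcCfe
  rot[14] = F$aBdedeAFAcCfee
  rot[15] = $aBdedeAFAcCfeeF
Sorted (with $ < everything):
  sorted[0] = $aBdedeAFAcCfeeF  (last char: 'F')
  sorted[1] = AFAcCfeeF$aBdede  (last char: 'e')
  sorted[2] = AcCfeeF$aBdedeAF  (last char: 'F')
  sorted[3] = BdedeAFAcCfeeF$a  (last char: 'a')
  sorted[4] = CfeeF$aBdedeAFAc  (last char: 'c')
  sorted[5] = F$aBdedeAFAcCfee  (last char: 'e')
  sorted[6] = FAcCfeeF$aBdedeA  (last char: 'A')
  sorted[7] = aBdedeAFAcCfeeF$  (last char: '$')
  sorted[8] = cCfeeF$aBdedeAFA  (last char: 'A')
  sorted[9] = deAFAcCfeeF$aBde  (last char: 'e')
  sorted[10] = dedeAFAcCfeeF$aB  (last char: 'B')
  sorted[11] = eAFAcCfeeF$aBded  (last char: 'd')
  sorted[12] = eF$aBdedeAFAcCfe  (last char: 'e')
  sorted[13] = edeAFAcCfeeF$aBd  (last char: 'd')
  sorted[14] = eeF$aBdedeAFAcCf  (last char: 'f')
  sorted[15] = feeF$aBdedeAFAcC  (last char: 'C')
Last column: FeFaceA$AeBdedfC
Original string S is at sorted index 7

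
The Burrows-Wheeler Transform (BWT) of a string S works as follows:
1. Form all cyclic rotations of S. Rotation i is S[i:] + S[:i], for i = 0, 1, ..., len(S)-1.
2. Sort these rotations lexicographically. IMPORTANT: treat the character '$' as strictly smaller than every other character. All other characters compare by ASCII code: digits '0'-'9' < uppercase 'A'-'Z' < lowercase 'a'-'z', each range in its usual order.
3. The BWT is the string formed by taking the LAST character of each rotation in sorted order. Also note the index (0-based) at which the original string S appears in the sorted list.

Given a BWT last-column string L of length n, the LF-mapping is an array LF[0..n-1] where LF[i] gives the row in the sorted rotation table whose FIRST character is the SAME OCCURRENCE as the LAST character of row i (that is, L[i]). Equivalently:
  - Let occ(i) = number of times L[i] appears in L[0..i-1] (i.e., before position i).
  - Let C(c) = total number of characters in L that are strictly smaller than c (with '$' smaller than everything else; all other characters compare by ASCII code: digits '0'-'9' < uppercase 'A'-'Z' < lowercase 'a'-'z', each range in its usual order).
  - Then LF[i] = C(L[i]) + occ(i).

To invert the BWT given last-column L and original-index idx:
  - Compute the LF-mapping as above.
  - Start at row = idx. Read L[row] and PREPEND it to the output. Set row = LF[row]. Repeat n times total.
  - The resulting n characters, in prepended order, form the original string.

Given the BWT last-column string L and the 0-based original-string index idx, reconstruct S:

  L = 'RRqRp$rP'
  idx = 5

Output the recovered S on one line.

Answer: pRRPrqR$

Derivation:
LF mapping: 2 3 6 4 5 0 7 1
Walk LF starting at row 5, prepending L[row]:
  step 1: row=5, L[5]='$', prepend. Next row=LF[5]=0
  step 2: row=0, L[0]='R', prepend. Next row=LF[0]=2
  step 3: row=2, L[2]='q', prepend. Next row=LF[2]=6
  step 4: row=6, L[6]='r', prepend. Next row=LF[6]=7
  step 5: row=7, L[7]='P', prepend. Next row=LF[7]=1
  step 6: row=1, L[1]='R', prepend. Next row=LF[1]=3
  step 7: row=3, L[3]='R', prepend. Next row=LF[3]=4
  step 8: row=4, L[4]='p', prepend. Next row=LF[4]=5
Reversed output: pRRPrqR$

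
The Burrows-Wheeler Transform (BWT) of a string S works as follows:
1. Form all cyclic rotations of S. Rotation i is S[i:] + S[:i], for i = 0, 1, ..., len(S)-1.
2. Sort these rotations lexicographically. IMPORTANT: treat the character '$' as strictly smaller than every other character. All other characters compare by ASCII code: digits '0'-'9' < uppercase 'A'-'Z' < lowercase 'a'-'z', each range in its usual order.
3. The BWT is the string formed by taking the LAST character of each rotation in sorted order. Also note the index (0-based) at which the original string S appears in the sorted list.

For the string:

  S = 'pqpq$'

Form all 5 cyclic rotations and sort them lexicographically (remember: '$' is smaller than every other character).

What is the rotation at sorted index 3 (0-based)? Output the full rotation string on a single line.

Answer: q$pqp

Derivation:
All 5 rotations (rotation i = S[i:]+S[:i]):
  rot[0] = pqpq$
  rot[1] = qpq$p
  rot[2] = pq$pq
  rot[3] = q$pqp
  rot[4] = $pqpq
Sorted (with $ < everything):
  sorted[0] = $pqpq
  sorted[1] = pq$pq
  sorted[2] = pqpq$
  sorted[3] = q$pqp
  sorted[4] = qpq$p
sorted[3] = q$pqp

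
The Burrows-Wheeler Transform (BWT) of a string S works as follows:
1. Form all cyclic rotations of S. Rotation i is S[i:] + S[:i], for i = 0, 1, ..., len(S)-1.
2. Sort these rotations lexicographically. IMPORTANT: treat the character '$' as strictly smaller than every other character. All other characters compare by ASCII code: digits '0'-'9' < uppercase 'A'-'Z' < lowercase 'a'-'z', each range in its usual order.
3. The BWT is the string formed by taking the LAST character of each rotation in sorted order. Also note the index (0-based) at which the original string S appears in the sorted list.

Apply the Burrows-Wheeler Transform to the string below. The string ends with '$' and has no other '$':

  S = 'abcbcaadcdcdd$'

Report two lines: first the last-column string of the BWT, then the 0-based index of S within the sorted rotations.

All 14 rotations (rotation i = S[i:]+S[:i]):
  rot[0] = abcbcaadcdcdd$
  rot[1] = bcbcaadcdcdd$a
  rot[2] = cbcaadcdcdd$ab
  rot[3] = bcaadcdcdd$abc
  rot[4] = caadcdcdd$abcb
  rot[5] = aadcdcdd$abcbc
  rot[6] = adcdcdd$abcbca
  rot[7] = dcdcdd$abcbcaa
  rot[8] = cdcdd$abcbcaad
  rot[9] = dcdd$abcbcaadc
  rot[10] = cdd$abcbcaadcd
  rot[11] = dd$abcbcaadcdc
  rot[12] = d$abcbcaadcdcd
  rot[13] = $abcbcaadcdcdd
Sorted (with $ < everything):
  sorted[0] = $abcbcaadcdcdd  (last char: 'd')
  sorted[1] = aadcdcdd$abcbc  (last char: 'c')
  sorted[2] = abcbcaadcdcdd$  (last char: '$')
  sorted[3] = adcdcdd$abcbca  (last char: 'a')
  sorted[4] = bcaadcdcdd$abc  (last char: 'c')
  sorted[5] = bcbcaadcdcdd$a  (last char: 'a')
  sorted[6] = caadcdcdd$abcb  (last char: 'b')
  sorted[7] = cbcaadcdcdd$ab  (last char: 'b')
  sorted[8] = cdcdd$abcbcaad  (last char: 'd')
  sorted[9] = cdd$abcbcaadcd  (last char: 'd')
  sorted[10] = d$abcbcaadcdcd  (last char: 'd')
  sorted[11] = dcdcdd$abcbcaa  (last char: 'a')
  sorted[12] = dcdd$abcbcaadc  (last char: 'c')
  sorted[13] = dd$abcbcaadcdc  (last char: 'c')
Last column: dc$acabbdddacc
Original string S is at sorted index 2

Answer: dc$acabbdddacc
2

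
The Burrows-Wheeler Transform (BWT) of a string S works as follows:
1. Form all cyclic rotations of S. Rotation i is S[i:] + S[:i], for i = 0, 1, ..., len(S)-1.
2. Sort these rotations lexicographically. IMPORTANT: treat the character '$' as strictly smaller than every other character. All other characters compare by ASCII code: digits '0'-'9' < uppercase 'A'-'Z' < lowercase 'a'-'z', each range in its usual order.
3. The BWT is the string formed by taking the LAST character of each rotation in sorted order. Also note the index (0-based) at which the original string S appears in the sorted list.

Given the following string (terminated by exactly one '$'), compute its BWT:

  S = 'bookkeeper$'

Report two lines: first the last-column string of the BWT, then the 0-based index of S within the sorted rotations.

All 11 rotations (rotation i = S[i:]+S[:i]):
  rot[0] = bookkeeper$
  rot[1] = ookkeeper$b
  rot[2] = okkeeper$bo
  rot[3] = kkeeper$boo
  rot[4] = keeper$book
  rot[5] = eeper$bookk
  rot[6] = eper$bookke
  rot[7] = per$bookkee
  rot[8] = er$bookkeep
  rot[9] = r$bookkeepe
  rot[10] = $bookkeeper
Sorted (with $ < everything):
  sorted[0] = $bookkeeper  (last char: 'r')
  sorted[1] = bookkeeper$  (last char: '$')
  sorted[2] = eeper$bookk  (last char: 'k')
  sorted[3] = eper$bookke  (last char: 'e')
  sorted[4] = er$bookkeep  (last char: 'p')
  sorted[5] = keeper$book  (last char: 'k')
  sorted[6] = kkeeper$boo  (last char: 'o')
  sorted[7] = okkeeper$bo  (last char: 'o')
  sorted[8] = ookkeeper$b  (last char: 'b')
  sorted[9] = per$bookkee  (last char: 'e')
  sorted[10] = r$bookkeepe  (last char: 'e')
Last column: r$kepkoobee
Original string S is at sorted index 1

Answer: r$kepkoobee
1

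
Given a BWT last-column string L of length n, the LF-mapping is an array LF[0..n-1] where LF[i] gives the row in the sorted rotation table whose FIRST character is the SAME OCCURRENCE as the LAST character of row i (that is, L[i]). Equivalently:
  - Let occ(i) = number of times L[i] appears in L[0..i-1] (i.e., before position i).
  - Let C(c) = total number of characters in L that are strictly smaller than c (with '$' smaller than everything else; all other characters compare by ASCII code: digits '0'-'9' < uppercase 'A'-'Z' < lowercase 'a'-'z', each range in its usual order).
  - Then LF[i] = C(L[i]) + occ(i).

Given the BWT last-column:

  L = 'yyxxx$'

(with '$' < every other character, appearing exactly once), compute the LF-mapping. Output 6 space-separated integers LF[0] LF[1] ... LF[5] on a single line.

Answer: 4 5 1 2 3 0

Derivation:
Char counts: '$':1, 'x':3, 'y':2
C (first-col start): C('$')=0, C('x')=1, C('y')=4
L[0]='y': occ=0, LF[0]=C('y')+0=4+0=4
L[1]='y': occ=1, LF[1]=C('y')+1=4+1=5
L[2]='x': occ=0, LF[2]=C('x')+0=1+0=1
L[3]='x': occ=1, LF[3]=C('x')+1=1+1=2
L[4]='x': occ=2, LF[4]=C('x')+2=1+2=3
L[5]='$': occ=0, LF[5]=C('$')+0=0+0=0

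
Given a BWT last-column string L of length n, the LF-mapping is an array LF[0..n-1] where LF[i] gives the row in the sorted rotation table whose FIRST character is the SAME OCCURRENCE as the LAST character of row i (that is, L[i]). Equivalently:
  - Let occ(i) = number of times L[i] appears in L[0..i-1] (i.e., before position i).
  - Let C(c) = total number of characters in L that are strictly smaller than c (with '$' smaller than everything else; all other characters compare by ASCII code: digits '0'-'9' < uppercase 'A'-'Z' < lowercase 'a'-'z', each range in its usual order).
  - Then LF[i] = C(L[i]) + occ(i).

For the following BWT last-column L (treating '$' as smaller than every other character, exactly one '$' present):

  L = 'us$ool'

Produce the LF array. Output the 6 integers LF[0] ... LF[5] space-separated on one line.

Char counts: '$':1, 'l':1, 'o':2, 's':1, 'u':1
C (first-col start): C('$')=0, C('l')=1, C('o')=2, C('s')=4, C('u')=5
L[0]='u': occ=0, LF[0]=C('u')+0=5+0=5
L[1]='s': occ=0, LF[1]=C('s')+0=4+0=4
L[2]='$': occ=0, LF[2]=C('$')+0=0+0=0
L[3]='o': occ=0, LF[3]=C('o')+0=2+0=2
L[4]='o': occ=1, LF[4]=C('o')+1=2+1=3
L[5]='l': occ=0, LF[5]=C('l')+0=1+0=1

Answer: 5 4 0 2 3 1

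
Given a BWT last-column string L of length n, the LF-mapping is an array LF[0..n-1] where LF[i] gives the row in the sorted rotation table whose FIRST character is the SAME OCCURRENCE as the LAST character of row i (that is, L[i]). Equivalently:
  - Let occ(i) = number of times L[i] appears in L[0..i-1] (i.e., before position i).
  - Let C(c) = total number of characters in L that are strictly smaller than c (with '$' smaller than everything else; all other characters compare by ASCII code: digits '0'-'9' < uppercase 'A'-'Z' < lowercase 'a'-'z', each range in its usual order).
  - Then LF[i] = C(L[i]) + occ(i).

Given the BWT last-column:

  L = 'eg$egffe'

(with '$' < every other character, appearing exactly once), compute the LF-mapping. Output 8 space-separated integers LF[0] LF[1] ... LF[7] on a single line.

Answer: 1 6 0 2 7 4 5 3

Derivation:
Char counts: '$':1, 'e':3, 'f':2, 'g':2
C (first-col start): C('$')=0, C('e')=1, C('f')=4, C('g')=6
L[0]='e': occ=0, LF[0]=C('e')+0=1+0=1
L[1]='g': occ=0, LF[1]=C('g')+0=6+0=6
L[2]='$': occ=0, LF[2]=C('$')+0=0+0=0
L[3]='e': occ=1, LF[3]=C('e')+1=1+1=2
L[4]='g': occ=1, LF[4]=C('g')+1=6+1=7
L[5]='f': occ=0, LF[5]=C('f')+0=4+0=4
L[6]='f': occ=1, LF[6]=C('f')+1=4+1=5
L[7]='e': occ=2, LF[7]=C('e')+2=1+2=3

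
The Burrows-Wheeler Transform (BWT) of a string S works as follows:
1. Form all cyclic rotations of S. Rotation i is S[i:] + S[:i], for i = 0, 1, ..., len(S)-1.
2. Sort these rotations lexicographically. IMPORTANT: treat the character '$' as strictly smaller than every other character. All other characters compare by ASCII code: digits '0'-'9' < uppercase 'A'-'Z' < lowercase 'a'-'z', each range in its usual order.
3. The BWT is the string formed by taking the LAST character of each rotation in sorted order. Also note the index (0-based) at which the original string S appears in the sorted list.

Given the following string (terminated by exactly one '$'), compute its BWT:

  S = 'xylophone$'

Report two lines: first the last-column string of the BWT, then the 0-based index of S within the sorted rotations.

Answer: enpyohlo$x
8

Derivation:
All 10 rotations (rotation i = S[i:]+S[:i]):
  rot[0] = xylophone$
  rot[1] = ylophone$x
  rot[2] = lophone$xy
  rot[3] = ophone$xyl
  rot[4] = phone$xylo
  rot[5] = hone$xylop
  rot[6] = one$xyloph
  rot[7] = ne$xylopho
  rot[8] = e$xylophon
  rot[9] = $xylophone
Sorted (with $ < everything):
  sorted[0] = $xylophone  (last char: 'e')
  sorted[1] = e$xylophon  (last char: 'n')
  sorted[2] = hone$xylop  (last char: 'p')
  sorted[3] = lophone$xy  (last char: 'y')
  sorted[4] = ne$xylopho  (last char: 'o')
  sorted[5] = one$xyloph  (last char: 'h')
  sorted[6] = ophone$xyl  (last char: 'l')
  sorted[7] = phone$xylo  (last char: 'o')
  sorted[8] = xylophone$  (last char: '$')
  sorted[9] = ylophone$x  (last char: 'x')
Last column: enpyohlo$x
Original string S is at sorted index 8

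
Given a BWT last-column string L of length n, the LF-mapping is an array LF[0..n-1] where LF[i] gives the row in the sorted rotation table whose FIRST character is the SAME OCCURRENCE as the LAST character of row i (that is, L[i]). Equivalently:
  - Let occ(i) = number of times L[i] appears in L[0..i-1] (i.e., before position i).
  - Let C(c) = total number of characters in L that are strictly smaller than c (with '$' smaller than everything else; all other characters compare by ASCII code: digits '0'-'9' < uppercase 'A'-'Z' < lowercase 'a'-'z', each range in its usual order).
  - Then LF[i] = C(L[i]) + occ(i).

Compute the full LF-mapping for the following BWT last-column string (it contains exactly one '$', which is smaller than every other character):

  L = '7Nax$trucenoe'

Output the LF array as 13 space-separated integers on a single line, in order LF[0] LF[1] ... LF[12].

Answer: 1 2 3 12 0 10 9 11 4 5 7 8 6

Derivation:
Char counts: '$':1, '7':1, 'N':1, 'a':1, 'c':1, 'e':2, 'n':1, 'o':1, 'r':1, 't':1, 'u':1, 'x':1
C (first-col start): C('$')=0, C('7')=1, C('N')=2, C('a')=3, C('c')=4, C('e')=5, C('n')=7, C('o')=8, C('r')=9, C('t')=10, C('u')=11, C('x')=12
L[0]='7': occ=0, LF[0]=C('7')+0=1+0=1
L[1]='N': occ=0, LF[1]=C('N')+0=2+0=2
L[2]='a': occ=0, LF[2]=C('a')+0=3+0=3
L[3]='x': occ=0, LF[3]=C('x')+0=12+0=12
L[4]='$': occ=0, LF[4]=C('$')+0=0+0=0
L[5]='t': occ=0, LF[5]=C('t')+0=10+0=10
L[6]='r': occ=0, LF[6]=C('r')+0=9+0=9
L[7]='u': occ=0, LF[7]=C('u')+0=11+0=11
L[8]='c': occ=0, LF[8]=C('c')+0=4+0=4
L[9]='e': occ=0, LF[9]=C('e')+0=5+0=5
L[10]='n': occ=0, LF[10]=C('n')+0=7+0=7
L[11]='o': occ=0, LF[11]=C('o')+0=8+0=8
L[12]='e': occ=1, LF[12]=C('e')+1=5+1=6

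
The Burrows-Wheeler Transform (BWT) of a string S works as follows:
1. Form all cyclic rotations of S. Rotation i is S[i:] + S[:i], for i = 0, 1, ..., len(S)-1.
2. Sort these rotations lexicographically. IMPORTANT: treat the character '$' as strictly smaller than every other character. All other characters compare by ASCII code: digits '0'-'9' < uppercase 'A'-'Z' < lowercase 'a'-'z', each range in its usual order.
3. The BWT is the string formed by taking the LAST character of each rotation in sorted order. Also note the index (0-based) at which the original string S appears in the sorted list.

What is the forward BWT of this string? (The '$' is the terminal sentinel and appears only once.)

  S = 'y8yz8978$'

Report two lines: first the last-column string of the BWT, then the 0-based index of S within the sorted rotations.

Answer: 897zy8$8y
6

Derivation:
All 9 rotations (rotation i = S[i:]+S[:i]):
  rot[0] = y8yz8978$
  rot[1] = 8yz8978$y
  rot[2] = yz8978$y8
  rot[3] = z8978$y8y
  rot[4] = 8978$y8yz
  rot[5] = 978$y8yz8
  rot[6] = 78$y8yz89
  rot[7] = 8$y8yz897
  rot[8] = $y8yz8978
Sorted (with $ < everything):
  sorted[0] = $y8yz8978  (last char: '8')
  sorted[1] = 78$y8yz89  (last char: '9')
  sorted[2] = 8$y8yz897  (last char: '7')
  sorted[3] = 8978$y8yz  (last char: 'z')
  sorted[4] = 8yz8978$y  (last char: 'y')
  sorted[5] = 978$y8yz8  (last char: '8')
  sorted[6] = y8yz8978$  (last char: '$')
  sorted[7] = yz8978$y8  (last char: '8')
  sorted[8] = z8978$y8y  (last char: 'y')
Last column: 897zy8$8y
Original string S is at sorted index 6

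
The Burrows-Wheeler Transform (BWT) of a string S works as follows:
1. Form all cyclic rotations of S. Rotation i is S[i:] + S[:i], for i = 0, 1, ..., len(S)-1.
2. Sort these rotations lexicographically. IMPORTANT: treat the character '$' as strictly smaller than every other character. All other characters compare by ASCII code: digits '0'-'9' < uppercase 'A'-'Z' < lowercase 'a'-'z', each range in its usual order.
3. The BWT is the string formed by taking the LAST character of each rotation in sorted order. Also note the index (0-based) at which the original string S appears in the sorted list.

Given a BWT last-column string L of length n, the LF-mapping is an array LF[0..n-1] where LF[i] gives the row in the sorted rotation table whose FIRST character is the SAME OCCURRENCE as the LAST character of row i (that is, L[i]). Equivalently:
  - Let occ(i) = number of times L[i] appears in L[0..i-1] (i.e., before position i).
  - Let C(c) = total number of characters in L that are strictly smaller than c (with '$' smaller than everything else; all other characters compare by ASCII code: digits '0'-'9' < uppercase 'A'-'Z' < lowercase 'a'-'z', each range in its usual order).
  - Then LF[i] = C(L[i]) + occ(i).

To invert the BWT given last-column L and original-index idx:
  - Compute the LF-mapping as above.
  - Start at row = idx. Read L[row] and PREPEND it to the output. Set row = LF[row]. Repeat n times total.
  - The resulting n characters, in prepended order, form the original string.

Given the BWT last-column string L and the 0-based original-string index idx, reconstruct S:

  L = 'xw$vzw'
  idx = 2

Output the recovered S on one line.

LF mapping: 4 2 0 1 5 3
Walk LF starting at row 2, prepending L[row]:
  step 1: row=2, L[2]='$', prepend. Next row=LF[2]=0
  step 2: row=0, L[0]='x', prepend. Next row=LF[0]=4
  step 3: row=4, L[4]='z', prepend. Next row=LF[4]=5
  step 4: row=5, L[5]='w', prepend. Next row=LF[5]=3
  step 5: row=3, L[3]='v', prepend. Next row=LF[3]=1
  step 6: row=1, L[1]='w', prepend. Next row=LF[1]=2
Reversed output: wvwzx$

Answer: wvwzx$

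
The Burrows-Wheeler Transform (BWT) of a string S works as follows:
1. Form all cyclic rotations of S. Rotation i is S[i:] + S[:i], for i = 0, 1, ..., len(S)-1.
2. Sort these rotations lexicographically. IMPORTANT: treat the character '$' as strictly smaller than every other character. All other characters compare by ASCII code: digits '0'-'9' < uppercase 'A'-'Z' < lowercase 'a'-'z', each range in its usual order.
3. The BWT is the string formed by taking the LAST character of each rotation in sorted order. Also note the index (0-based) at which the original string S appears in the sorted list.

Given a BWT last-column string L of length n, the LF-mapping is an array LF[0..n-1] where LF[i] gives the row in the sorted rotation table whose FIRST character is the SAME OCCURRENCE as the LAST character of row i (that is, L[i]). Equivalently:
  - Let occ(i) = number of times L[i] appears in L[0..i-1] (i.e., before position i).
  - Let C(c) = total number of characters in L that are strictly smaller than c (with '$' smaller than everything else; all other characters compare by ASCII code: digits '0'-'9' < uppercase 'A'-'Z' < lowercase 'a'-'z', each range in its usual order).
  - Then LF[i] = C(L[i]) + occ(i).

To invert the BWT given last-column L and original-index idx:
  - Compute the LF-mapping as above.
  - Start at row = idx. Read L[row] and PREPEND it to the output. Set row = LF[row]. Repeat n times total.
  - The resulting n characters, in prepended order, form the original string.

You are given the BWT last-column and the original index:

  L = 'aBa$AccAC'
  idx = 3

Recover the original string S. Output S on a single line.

LF mapping: 5 3 6 0 1 7 8 2 4
Walk LF starting at row 3, prepending L[row]:
  step 1: row=3, L[3]='$', prepend. Next row=LF[3]=0
  step 2: row=0, L[0]='a', prepend. Next row=LF[0]=5
  step 3: row=5, L[5]='c', prepend. Next row=LF[5]=7
  step 4: row=7, L[7]='A', prepend. Next row=LF[7]=2
  step 5: row=2, L[2]='a', prepend. Next row=LF[2]=6
  step 6: row=6, L[6]='c', prepend. Next row=LF[6]=8
  step 7: row=8, L[8]='C', prepend. Next row=LF[8]=4
  step 8: row=4, L[4]='A', prepend. Next row=LF[4]=1
  step 9: row=1, L[1]='B', prepend. Next row=LF[1]=3
Reversed output: BACcaAca$

Answer: BACcaAca$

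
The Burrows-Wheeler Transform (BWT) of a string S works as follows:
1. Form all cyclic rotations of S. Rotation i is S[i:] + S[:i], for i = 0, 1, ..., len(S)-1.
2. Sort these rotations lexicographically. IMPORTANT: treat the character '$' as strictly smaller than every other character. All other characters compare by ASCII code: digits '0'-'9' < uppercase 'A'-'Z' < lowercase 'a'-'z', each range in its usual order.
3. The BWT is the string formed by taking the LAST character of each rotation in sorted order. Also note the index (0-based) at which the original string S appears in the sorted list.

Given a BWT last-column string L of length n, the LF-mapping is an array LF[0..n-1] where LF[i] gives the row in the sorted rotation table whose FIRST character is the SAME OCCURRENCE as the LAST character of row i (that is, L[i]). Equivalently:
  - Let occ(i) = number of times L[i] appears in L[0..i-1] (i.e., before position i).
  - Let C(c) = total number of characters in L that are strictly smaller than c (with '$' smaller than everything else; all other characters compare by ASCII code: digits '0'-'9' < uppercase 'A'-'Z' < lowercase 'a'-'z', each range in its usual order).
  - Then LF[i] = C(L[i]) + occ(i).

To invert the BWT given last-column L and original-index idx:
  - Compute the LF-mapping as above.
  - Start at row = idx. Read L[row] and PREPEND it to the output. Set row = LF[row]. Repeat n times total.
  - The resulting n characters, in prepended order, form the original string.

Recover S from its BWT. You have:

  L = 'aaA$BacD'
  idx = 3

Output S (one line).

Answer: DcaaABa$

Derivation:
LF mapping: 4 5 1 0 2 6 7 3
Walk LF starting at row 3, prepending L[row]:
  step 1: row=3, L[3]='$', prepend. Next row=LF[3]=0
  step 2: row=0, L[0]='a', prepend. Next row=LF[0]=4
  step 3: row=4, L[4]='B', prepend. Next row=LF[4]=2
  step 4: row=2, L[2]='A', prepend. Next row=LF[2]=1
  step 5: row=1, L[1]='a', prepend. Next row=LF[1]=5
  step 6: row=5, L[5]='a', prepend. Next row=LF[5]=6
  step 7: row=6, L[6]='c', prepend. Next row=LF[6]=7
  step 8: row=7, L[7]='D', prepend. Next row=LF[7]=3
Reversed output: DcaaABa$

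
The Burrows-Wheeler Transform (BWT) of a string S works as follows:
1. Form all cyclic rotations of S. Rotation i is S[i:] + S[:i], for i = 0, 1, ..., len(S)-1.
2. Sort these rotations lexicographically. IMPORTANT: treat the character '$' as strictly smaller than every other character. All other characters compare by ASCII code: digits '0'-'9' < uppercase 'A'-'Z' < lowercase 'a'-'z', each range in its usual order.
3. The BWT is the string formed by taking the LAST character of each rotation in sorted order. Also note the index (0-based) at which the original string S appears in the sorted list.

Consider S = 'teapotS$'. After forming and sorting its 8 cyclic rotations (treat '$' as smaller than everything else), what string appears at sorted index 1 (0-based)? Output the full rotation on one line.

Answer: S$teapot

Derivation:
All 8 rotations (rotation i = S[i:]+S[:i]):
  rot[0] = teapotS$
  rot[1] = eapotS$t
  rot[2] = apotS$te
  rot[3] = potS$tea
  rot[4] = otS$teap
  rot[5] = tS$teapo
  rot[6] = S$teapot
  rot[7] = $teapotS
Sorted (with $ < everything):
  sorted[0] = $teapotS
  sorted[1] = S$teapot
  sorted[2] = apotS$te
  sorted[3] = eapotS$t
  sorted[4] = otS$teap
  sorted[5] = potS$tea
  sorted[6] = tS$teapo
  sorted[7] = teapotS$
sorted[1] = S$teapot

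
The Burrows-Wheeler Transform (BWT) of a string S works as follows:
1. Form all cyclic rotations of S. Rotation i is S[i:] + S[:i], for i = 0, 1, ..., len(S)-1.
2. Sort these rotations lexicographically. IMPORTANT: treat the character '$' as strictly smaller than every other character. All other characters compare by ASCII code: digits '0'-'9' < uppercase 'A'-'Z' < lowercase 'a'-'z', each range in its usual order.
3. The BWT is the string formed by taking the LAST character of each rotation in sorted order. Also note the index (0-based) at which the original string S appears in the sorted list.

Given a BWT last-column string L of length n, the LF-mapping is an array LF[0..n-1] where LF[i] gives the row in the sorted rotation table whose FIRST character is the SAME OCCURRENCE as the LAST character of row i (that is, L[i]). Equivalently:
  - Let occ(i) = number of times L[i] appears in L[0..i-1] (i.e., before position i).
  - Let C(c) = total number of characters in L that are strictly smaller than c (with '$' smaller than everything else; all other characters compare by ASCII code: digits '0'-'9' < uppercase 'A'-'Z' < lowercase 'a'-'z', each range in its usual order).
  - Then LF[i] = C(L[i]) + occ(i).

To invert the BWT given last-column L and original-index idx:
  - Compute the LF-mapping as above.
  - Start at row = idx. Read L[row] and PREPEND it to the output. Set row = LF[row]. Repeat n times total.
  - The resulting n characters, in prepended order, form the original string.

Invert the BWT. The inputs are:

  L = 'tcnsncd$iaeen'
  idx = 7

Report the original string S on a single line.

LF mapping: 12 2 8 11 9 3 4 0 7 1 5 6 10
Walk LF starting at row 7, prepending L[row]:
  step 1: row=7, L[7]='$', prepend. Next row=LF[7]=0
  step 2: row=0, L[0]='t', prepend. Next row=LF[0]=12
  step 3: row=12, L[12]='n', prepend. Next row=LF[12]=10
  step 4: row=10, L[10]='e', prepend. Next row=LF[10]=5
  step 5: row=5, L[5]='c', prepend. Next row=LF[5]=3
  step 6: row=3, L[3]='s', prepend. Next row=LF[3]=11
  step 7: row=11, L[11]='e', prepend. Next row=LF[11]=6
  step 8: row=6, L[6]='d', prepend. Next row=LF[6]=4
  step 9: row=4, L[4]='n', prepend. Next row=LF[4]=9
  step 10: row=9, L[9]='a', prepend. Next row=LF[9]=1
  step 11: row=1, L[1]='c', prepend. Next row=LF[1]=2
  step 12: row=2, L[2]='n', prepend. Next row=LF[2]=8
  step 13: row=8, L[8]='i', prepend. Next row=LF[8]=7
Reversed output: incandescent$

Answer: incandescent$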